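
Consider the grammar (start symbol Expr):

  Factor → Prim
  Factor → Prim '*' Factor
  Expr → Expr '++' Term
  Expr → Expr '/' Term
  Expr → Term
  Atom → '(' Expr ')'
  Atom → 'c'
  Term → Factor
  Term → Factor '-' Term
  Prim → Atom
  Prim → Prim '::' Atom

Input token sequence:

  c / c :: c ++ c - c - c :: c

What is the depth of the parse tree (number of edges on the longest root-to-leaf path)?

8

[Expr [Expr [Expr [Term [Factor [Prim [Atom c]]]]] / [Term [Factor [Prim [Prim [Atom c]] :: [Atom c]]]]] ++ [Term [Factor [Prim [Atom c]]] - [Term [Factor [Prim [Atom c]]] - [Term [Factor [Prim [Prim [Atom c]] :: [Atom c]]]]]]]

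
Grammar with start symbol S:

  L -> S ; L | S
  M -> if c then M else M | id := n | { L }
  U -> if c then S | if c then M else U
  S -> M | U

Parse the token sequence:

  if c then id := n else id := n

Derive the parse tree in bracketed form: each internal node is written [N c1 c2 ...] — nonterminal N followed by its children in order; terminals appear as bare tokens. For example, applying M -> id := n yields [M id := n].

[S [M if c then [M id := n] else [M id := n]]]

S
M
if c then M else M
if c then id := n else M
if c then id := n else id := n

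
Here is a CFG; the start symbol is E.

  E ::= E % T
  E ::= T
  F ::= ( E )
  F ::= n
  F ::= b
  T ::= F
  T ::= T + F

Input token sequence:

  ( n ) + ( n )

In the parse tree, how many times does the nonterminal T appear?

4

[E [T [T [F ( [E [T [F n]]] )]] + [F ( [E [T [F n]]] )]]]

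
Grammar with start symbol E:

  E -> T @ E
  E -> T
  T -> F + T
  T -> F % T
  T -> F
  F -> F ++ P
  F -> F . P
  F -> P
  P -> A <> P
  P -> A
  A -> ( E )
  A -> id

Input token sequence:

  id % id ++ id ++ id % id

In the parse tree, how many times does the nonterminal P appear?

[E [T [F [P [A id]]] % [T [F [F [F [P [A id]]] ++ [P [A id]]] ++ [P [A id]]] % [T [F [P [A id]]]]]]]

5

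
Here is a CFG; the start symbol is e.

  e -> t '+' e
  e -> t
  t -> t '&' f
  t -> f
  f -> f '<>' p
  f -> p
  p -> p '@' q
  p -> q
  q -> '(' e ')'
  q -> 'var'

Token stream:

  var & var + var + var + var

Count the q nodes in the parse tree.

[e [t [t [f [p [q var]]]] & [f [p [q var]]]] + [e [t [f [p [q var]]]] + [e [t [f [p [q var]]]] + [e [t [f [p [q var]]]]]]]]

5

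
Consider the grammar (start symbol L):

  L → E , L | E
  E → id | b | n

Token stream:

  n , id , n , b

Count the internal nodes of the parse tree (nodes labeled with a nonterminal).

[L [E n] , [L [E id] , [L [E n] , [L [E b]]]]]

8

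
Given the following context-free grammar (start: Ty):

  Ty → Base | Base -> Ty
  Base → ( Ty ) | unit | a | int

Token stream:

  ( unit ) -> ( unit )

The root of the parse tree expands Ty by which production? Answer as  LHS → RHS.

Ty → Base -> Ty

[Ty [Base ( [Ty [Base unit]] )] -> [Ty [Base ( [Ty [Base unit]] )]]]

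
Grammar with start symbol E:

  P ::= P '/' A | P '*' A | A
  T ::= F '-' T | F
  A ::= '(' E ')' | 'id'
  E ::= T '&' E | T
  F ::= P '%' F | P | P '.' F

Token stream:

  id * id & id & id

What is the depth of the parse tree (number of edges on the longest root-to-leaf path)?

7

[E [T [F [P [P [A id]] * [A id]]]] & [E [T [F [P [A id]]]] & [E [T [F [P [A id]]]]]]]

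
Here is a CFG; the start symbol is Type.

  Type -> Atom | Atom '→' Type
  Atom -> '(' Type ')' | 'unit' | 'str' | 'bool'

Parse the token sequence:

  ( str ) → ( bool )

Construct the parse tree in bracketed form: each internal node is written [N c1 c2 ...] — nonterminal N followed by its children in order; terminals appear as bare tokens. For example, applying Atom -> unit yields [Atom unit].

Type
Atom → Type
( Type ) → Type
( Atom ) → Type
( str ) → Type
( str ) → Atom
( str ) → ( Type )
( str ) → ( Atom )
( str ) → ( bool )

[Type [Atom ( [Type [Atom str]] )] → [Type [Atom ( [Type [Atom bool]] )]]]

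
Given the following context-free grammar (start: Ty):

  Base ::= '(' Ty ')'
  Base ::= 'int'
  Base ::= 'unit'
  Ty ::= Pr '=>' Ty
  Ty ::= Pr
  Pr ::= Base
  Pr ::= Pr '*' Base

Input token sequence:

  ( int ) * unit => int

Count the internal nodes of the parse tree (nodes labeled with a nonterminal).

11

[Ty [Pr [Pr [Base ( [Ty [Pr [Base int]]] )]] * [Base unit]] => [Ty [Pr [Base int]]]]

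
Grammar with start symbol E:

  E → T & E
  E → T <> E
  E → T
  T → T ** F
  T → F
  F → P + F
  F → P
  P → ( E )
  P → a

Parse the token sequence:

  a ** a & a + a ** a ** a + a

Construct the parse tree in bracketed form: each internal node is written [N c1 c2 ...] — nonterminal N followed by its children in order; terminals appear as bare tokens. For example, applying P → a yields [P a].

[E [T [T [F [P a]]] ** [F [P a]]] & [E [T [T [T [F [P a] + [F [P a]]]] ** [F [P a]]] ** [F [P a] + [F [P a]]]]]]

E
T & E
T ** F & E
F ** F & E
P ** F & E
a ** F & E
a ** P & E
a ** a & E
a ** a & T
a ** a & T ** F
a ** a & T ** F ** F
a ** a & F ** F ** F
a ** a & P + F ** F ** F
a ** a & a + F ** F ** F
a ** a & a + P ** F ** F
a ** a & a + a ** F ** F
a ** a & a + a ** P ** F
a ** a & a + a ** a ** F
a ** a & a + a ** a ** P + F
a ** a & a + a ** a ** a + F
a ** a & a + a ** a ** a + P
a ** a & a + a ** a ** a + a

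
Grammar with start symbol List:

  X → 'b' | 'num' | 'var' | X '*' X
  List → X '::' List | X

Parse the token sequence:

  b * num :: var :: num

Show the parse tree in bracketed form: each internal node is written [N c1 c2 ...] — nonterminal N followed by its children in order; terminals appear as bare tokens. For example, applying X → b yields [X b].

List
X :: List
X * X :: List
b * X :: List
b * num :: List
b * num :: X :: List
b * num :: var :: List
b * num :: var :: X
b * num :: var :: num

[List [X [X b] * [X num]] :: [List [X var] :: [List [X num]]]]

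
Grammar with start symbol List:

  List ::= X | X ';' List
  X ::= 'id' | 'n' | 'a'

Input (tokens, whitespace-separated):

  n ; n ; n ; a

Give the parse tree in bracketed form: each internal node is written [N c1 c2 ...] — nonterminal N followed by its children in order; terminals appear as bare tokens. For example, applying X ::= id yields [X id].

List
X ; List
n ; List
n ; X ; List
n ; n ; List
n ; n ; X ; List
n ; n ; n ; List
n ; n ; n ; X
n ; n ; n ; a

[List [X n] ; [List [X n] ; [List [X n] ; [List [X a]]]]]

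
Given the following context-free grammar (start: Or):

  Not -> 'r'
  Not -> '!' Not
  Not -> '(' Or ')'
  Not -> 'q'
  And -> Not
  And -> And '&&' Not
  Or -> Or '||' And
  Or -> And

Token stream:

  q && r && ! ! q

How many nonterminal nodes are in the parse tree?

9

[Or [And [And [And [Not q]] && [Not r]] && [Not ! [Not ! [Not q]]]]]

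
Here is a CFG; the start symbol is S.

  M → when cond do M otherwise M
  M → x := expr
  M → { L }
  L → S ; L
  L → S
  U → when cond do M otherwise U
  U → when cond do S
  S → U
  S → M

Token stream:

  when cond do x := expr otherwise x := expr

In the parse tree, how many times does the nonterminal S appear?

1

[S [M when cond do [M x := expr] otherwise [M x := expr]]]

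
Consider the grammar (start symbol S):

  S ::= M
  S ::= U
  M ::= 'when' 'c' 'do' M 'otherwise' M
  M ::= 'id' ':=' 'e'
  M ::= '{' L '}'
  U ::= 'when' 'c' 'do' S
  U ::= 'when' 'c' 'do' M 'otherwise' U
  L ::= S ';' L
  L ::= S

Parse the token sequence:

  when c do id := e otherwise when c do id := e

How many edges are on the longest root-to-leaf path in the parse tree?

5

[S [U when c do [M id := e] otherwise [U when c do [S [M id := e]]]]]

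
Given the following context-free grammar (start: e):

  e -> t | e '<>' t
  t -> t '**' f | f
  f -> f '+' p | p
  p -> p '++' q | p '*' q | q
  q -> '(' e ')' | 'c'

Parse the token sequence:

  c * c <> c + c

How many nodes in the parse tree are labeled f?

3

[e [e [t [f [p [p [q c]] * [q c]]]]] <> [t [f [f [p [q c]]] + [p [q c]]]]]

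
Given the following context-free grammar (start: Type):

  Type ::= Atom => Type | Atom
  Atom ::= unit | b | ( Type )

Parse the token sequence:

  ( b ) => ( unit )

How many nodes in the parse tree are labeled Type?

[Type [Atom ( [Type [Atom b]] )] => [Type [Atom ( [Type [Atom unit]] )]]]

4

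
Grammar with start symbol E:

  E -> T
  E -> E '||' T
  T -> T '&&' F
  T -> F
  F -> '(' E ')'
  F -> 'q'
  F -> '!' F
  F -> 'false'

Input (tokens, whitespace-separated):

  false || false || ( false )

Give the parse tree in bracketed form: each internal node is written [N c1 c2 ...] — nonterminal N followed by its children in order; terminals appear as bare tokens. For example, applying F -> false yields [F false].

[E [E [E [T [F false]]] || [T [F false]]] || [T [F ( [E [T [F false]]] )]]]

E
E || T
E || T || T
T || T || T
F || T || T
false || T || T
false || F || T
false || false || T
false || false || F
false || false || ( E )
false || false || ( T )
false || false || ( F )
false || false || ( false )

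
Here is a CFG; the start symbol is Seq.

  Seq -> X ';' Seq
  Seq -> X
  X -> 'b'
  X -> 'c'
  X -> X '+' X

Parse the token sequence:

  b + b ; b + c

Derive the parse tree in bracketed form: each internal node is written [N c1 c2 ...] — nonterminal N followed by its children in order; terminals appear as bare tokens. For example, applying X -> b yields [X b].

[Seq [X [X b] + [X b]] ; [Seq [X [X b] + [X c]]]]

Seq
X ; Seq
X + X ; Seq
b + X ; Seq
b + b ; Seq
b + b ; X
b + b ; X + X
b + b ; b + X
b + b ; b + c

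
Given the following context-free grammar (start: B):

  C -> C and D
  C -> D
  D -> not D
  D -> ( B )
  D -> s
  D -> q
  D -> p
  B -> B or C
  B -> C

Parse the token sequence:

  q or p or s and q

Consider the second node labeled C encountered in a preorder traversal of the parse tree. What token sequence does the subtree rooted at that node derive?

[B [B [B [C [D q]]] or [C [D p]]] or [C [C [D s]] and [D q]]]

p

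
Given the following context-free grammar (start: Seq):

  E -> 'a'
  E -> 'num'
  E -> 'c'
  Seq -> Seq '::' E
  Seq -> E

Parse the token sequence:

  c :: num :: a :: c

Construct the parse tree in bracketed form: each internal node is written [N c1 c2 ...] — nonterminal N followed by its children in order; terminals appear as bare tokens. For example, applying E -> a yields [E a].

Seq
Seq :: E
Seq :: E :: E
Seq :: E :: E :: E
E :: E :: E :: E
c :: E :: E :: E
c :: num :: E :: E
c :: num :: a :: E
c :: num :: a :: c

[Seq [Seq [Seq [Seq [E c]] :: [E num]] :: [E a]] :: [E c]]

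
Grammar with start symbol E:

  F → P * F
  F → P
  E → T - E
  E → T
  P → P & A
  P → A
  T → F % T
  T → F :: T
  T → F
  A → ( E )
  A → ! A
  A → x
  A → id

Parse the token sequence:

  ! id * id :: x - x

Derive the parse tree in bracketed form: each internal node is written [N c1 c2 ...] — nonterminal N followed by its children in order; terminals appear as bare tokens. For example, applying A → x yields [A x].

[E [T [F [P [A ! [A id]]] * [F [P [A id]]]] :: [T [F [P [A x]]]]] - [E [T [F [P [A x]]]]]]

E
T - E
F :: T - E
P * F :: T - E
A * F :: T - E
! A * F :: T - E
! id * F :: T - E
! id * P :: T - E
! id * A :: T - E
! id * id :: T - E
! id * id :: F - E
! id * id :: P - E
! id * id :: A - E
! id * id :: x - E
! id * id :: x - T
! id * id :: x - F
! id * id :: x - P
! id * id :: x - A
! id * id :: x - x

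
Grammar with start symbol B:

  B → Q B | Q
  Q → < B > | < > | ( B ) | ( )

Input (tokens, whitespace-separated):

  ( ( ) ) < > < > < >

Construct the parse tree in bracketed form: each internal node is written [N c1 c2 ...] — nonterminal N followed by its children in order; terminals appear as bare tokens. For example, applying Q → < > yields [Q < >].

B
Q B
( B ) B
( Q ) B
( ( ) ) B
( ( ) ) Q B
( ( ) ) < > B
( ( ) ) < > Q B
( ( ) ) < > < > B
( ( ) ) < > < > Q
( ( ) ) < > < > < >

[B [Q ( [B [Q ( )]] )] [B [Q < >] [B [Q < >] [B [Q < >]]]]]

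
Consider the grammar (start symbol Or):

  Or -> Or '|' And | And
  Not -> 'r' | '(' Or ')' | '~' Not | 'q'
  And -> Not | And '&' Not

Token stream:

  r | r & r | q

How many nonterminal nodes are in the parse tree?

[Or [Or [Or [And [Not r]]] | [And [And [Not r]] & [Not r]]] | [And [Not q]]]

11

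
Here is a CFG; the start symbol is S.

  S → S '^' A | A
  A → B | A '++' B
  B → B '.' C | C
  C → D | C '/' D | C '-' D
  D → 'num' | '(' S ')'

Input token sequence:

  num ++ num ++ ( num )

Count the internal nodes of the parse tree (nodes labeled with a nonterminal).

[S [A [A [A [B [C [D num]]]] ++ [B [C [D num]]]] ++ [B [C [D ( [S [A [B [C [D num]]]]] )]]]]]

18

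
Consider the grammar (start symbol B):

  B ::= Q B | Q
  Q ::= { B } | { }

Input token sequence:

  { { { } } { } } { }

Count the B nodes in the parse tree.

5

[B [Q { [B [Q { [B [Q { }]] }] [B [Q { }]]] }] [B [Q { }]]]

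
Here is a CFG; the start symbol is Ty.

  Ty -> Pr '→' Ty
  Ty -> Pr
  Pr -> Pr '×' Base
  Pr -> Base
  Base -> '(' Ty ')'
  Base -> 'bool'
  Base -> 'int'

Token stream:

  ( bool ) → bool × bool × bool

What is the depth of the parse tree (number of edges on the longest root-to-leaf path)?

6

[Ty [Pr [Base ( [Ty [Pr [Base bool]]] )]] → [Ty [Pr [Pr [Pr [Base bool]] × [Base bool]] × [Base bool]]]]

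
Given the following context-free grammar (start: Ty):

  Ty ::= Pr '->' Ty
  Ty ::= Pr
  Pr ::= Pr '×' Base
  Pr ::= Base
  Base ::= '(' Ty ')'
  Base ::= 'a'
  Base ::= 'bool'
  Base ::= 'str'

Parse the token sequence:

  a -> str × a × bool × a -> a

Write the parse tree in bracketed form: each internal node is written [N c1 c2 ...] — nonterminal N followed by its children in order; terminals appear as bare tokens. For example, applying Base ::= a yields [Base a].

[Ty [Pr [Base a]] -> [Ty [Pr [Pr [Pr [Pr [Base str]] × [Base a]] × [Base bool]] × [Base a]] -> [Ty [Pr [Base a]]]]]

Ty
Pr -> Ty
Base -> Ty
a -> Ty
a -> Pr -> Ty
a -> Pr × Base -> Ty
a -> Pr × Base × Base -> Ty
a -> Pr × Base × Base × Base -> Ty
a -> Base × Base × Base × Base -> Ty
a -> str × Base × Base × Base -> Ty
a -> str × a × Base × Base -> Ty
a -> str × a × bool × Base -> Ty
a -> str × a × bool × a -> Ty
a -> str × a × bool × a -> Pr
a -> str × a × bool × a -> Base
a -> str × a × bool × a -> a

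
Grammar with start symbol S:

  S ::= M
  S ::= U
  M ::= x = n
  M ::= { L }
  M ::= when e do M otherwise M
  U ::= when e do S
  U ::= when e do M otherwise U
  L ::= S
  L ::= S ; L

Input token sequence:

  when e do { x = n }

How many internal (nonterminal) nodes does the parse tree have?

7

[S [U when e do [S [M { [L [S [M x = n]]] }]]]]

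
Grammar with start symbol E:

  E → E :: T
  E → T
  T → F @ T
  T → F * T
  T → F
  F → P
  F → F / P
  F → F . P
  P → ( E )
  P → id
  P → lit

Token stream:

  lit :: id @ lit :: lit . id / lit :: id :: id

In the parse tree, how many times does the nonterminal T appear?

[E [E [E [E [E [T [F [P lit]]]] :: [T [F [P id]] @ [T [F [P lit]]]]] :: [T [F [F [F [P lit]] . [P id]] / [P lit]]]] :: [T [F [P id]]]] :: [T [F [P id]]]]

6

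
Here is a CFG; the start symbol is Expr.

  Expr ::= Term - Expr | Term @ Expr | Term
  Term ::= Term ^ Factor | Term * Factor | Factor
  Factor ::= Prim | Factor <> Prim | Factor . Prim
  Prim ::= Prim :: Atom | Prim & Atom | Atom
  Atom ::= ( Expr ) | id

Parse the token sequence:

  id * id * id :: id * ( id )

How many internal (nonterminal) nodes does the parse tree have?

[Expr [Term [Term [Term [Term [Factor [Prim [Atom id]]]] * [Factor [Prim [Atom id]]]] * [Factor [Prim [Prim [Atom id]] :: [Atom id]]]] * [Factor [Prim [Atom ( [Expr [Term [Factor [Prim [Atom id]]]]] )]]]]]

24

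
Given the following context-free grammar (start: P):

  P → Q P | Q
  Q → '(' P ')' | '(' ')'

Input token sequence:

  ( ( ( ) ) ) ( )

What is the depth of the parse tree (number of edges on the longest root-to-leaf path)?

6

[P [Q ( [P [Q ( [P [Q ( )]] )]] )] [P [Q ( )]]]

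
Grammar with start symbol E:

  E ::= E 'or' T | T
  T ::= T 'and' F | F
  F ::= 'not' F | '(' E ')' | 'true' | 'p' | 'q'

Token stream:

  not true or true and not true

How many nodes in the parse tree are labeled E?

2

[E [E [T [F not [F true]]]] or [T [T [F true]] and [F not [F true]]]]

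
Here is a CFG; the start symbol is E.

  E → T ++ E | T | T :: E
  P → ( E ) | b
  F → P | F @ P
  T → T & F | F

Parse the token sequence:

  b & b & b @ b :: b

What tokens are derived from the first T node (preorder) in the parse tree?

[E [T [T [T [F [P b]]] & [F [P b]]] & [F [F [P b]] @ [P b]]] :: [E [T [F [P b]]]]]

b & b & b @ b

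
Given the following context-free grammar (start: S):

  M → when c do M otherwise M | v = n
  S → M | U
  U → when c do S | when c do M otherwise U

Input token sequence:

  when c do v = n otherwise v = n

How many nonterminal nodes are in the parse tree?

4

[S [M when c do [M v = n] otherwise [M v = n]]]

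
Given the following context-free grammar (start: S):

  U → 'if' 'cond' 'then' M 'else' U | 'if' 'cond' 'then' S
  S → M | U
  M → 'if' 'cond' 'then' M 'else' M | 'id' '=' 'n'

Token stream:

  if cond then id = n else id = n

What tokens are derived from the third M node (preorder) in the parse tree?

[S [M if cond then [M id = n] else [M id = n]]]

id = n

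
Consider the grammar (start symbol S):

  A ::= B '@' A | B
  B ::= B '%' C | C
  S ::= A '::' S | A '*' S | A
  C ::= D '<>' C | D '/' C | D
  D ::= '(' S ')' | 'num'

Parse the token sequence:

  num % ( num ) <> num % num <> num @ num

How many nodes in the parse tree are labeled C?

7

[S [A [B [B [B [C [D num]]] % [C [D ( [S [A [B [C [D num]]]]] )] <> [C [D num]]]] % [C [D num] <> [C [D num]]]] @ [A [B [C [D num]]]]]]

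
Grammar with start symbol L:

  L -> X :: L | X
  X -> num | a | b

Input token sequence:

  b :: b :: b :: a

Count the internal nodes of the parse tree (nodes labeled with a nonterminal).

8

[L [X b] :: [L [X b] :: [L [X b] :: [L [X a]]]]]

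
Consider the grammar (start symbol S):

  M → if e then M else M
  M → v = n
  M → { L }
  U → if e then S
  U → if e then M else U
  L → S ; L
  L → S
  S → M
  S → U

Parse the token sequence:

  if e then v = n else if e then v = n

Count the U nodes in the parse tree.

[S [U if e then [M v = n] else [U if e then [S [M v = n]]]]]

2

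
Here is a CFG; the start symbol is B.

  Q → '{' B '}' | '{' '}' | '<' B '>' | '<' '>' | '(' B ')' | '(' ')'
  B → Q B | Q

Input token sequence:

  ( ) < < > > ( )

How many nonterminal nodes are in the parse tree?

[B [Q ( )] [B [Q < [B [Q < >]] >] [B [Q ( )]]]]

8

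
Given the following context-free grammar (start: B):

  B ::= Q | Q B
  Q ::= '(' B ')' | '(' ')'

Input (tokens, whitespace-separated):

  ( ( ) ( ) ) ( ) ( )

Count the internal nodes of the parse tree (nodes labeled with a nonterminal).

10

[B [Q ( [B [Q ( )] [B [Q ( )]]] )] [B [Q ( )] [B [Q ( )]]]]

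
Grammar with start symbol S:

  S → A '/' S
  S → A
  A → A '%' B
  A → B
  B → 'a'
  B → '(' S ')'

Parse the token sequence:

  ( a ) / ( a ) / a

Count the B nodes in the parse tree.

5

[S [A [B ( [S [A [B a]]] )]] / [S [A [B ( [S [A [B a]]] )]] / [S [A [B a]]]]]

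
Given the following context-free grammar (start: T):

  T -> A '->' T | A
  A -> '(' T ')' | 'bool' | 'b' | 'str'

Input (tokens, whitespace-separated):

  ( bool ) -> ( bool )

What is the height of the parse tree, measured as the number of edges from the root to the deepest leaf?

5

[T [A ( [T [A bool]] )] -> [T [A ( [T [A bool]] )]]]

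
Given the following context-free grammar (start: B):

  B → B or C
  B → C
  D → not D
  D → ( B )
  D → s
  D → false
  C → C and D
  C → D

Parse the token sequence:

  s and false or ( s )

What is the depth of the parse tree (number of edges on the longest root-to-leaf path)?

6

[B [B [C [C [D s]] and [D false]]] or [C [D ( [B [C [D s]]] )]]]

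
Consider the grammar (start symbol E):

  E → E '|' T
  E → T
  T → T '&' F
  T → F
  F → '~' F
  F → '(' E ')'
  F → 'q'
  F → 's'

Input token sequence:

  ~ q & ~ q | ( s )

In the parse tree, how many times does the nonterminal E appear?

[E [E [T [T [F ~ [F q]]] & [F ~ [F q]]]] | [T [F ( [E [T [F s]]] )]]]

3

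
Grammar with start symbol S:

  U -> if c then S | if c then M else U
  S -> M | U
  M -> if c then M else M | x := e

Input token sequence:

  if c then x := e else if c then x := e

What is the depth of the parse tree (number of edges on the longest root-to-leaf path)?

[S [U if c then [M x := e] else [U if c then [S [M x := e]]]]]

5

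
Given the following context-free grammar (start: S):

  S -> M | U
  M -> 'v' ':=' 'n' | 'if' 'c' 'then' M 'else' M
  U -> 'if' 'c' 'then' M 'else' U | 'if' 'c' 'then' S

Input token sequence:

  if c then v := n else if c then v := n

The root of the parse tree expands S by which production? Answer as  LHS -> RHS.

[S [U if c then [M v := n] else [U if c then [S [M v := n]]]]]

S -> U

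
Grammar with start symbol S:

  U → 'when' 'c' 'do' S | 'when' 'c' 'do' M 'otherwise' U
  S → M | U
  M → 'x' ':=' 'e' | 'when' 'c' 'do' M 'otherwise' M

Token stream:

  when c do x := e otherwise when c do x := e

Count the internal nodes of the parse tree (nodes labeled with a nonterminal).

[S [U when c do [M x := e] otherwise [U when c do [S [M x := e]]]]]

6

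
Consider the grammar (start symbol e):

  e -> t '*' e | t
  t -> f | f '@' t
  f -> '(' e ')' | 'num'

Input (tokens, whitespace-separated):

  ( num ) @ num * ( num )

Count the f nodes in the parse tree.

5

[e [t [f ( [e [t [f num]]] )] @ [t [f num]]] * [e [t [f ( [e [t [f num]]] )]]]]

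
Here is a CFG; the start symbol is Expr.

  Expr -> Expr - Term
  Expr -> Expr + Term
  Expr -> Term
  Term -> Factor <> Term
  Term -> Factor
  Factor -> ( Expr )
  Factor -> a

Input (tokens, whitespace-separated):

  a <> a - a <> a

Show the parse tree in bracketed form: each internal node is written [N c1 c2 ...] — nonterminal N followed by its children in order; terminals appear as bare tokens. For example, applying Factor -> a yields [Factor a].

Expr
Expr - Term
Term - Term
Factor <> Term - Term
a <> Term - Term
a <> Factor - Term
a <> a - Term
a <> a - Factor <> Term
a <> a - a <> Term
a <> a - a <> Factor
a <> a - a <> a

[Expr [Expr [Term [Factor a] <> [Term [Factor a]]]] - [Term [Factor a] <> [Term [Factor a]]]]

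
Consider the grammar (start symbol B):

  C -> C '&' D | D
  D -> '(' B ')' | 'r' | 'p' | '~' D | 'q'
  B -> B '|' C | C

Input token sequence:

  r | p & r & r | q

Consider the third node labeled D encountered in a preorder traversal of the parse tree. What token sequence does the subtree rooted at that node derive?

[B [B [B [C [D r]]] | [C [C [C [D p]] & [D r]] & [D r]]] | [C [D q]]]

r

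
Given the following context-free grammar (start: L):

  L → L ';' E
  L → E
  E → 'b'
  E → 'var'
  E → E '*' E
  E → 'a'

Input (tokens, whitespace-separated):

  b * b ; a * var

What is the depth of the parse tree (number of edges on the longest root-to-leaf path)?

[L [L [E [E b] * [E b]]] ; [E [E a] * [E var]]]

4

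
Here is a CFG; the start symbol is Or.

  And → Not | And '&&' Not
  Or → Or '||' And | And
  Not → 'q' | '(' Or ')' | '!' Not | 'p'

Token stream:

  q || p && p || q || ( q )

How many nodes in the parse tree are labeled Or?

[Or [Or [Or [Or [And [Not q]]] || [And [And [Not p]] && [Not p]]] || [And [Not q]]] || [And [Not ( [Or [And [Not q]]] )]]]

5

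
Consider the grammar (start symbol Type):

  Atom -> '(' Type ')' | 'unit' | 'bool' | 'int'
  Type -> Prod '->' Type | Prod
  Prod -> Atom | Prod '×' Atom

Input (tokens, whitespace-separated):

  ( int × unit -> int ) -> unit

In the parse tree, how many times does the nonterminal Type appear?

[Type [Prod [Atom ( [Type [Prod [Prod [Atom int]] × [Atom unit]] -> [Type [Prod [Atom int]]]] )]] -> [Type [Prod [Atom unit]]]]

4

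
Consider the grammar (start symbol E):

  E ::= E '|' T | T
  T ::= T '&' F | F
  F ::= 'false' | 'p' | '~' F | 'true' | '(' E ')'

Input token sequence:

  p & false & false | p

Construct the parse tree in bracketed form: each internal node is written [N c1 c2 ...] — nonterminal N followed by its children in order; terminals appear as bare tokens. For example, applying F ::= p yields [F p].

[E [E [T [T [T [F p]] & [F false]] & [F false]]] | [T [F p]]]

E
E | T
T | T
T & F | T
T & F & F | T
F & F & F | T
p & F & F | T
p & false & F | T
p & false & false | T
p & false & false | F
p & false & false | p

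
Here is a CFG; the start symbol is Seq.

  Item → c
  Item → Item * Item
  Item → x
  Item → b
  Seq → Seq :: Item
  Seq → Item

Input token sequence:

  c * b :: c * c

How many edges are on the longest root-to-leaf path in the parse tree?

[Seq [Seq [Item [Item c] * [Item b]]] :: [Item [Item c] * [Item c]]]

4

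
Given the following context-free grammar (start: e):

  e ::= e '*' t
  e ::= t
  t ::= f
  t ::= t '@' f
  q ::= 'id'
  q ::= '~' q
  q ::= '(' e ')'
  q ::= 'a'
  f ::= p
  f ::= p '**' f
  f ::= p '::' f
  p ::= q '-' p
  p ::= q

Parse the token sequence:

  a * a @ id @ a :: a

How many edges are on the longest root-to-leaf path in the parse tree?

7

[e [e [t [f [p [q a]]]]] * [t [t [t [f [p [q a]]]] @ [f [p [q id]]]] @ [f [p [q a]] :: [f [p [q a]]]]]]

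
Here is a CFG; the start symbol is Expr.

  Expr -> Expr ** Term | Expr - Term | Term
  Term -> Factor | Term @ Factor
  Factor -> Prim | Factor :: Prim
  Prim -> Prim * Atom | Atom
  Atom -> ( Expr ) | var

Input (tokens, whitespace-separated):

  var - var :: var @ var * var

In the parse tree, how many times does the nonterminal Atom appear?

[Expr [Expr [Term [Factor [Prim [Atom var]]]]] - [Term [Term [Factor [Factor [Prim [Atom var]]] :: [Prim [Atom var]]]] @ [Factor [Prim [Prim [Atom var]] * [Atom var]]]]]

5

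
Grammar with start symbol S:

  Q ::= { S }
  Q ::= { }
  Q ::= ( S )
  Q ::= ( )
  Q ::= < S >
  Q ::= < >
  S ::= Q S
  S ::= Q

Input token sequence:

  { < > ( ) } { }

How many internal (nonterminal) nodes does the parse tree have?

[S [Q { [S [Q < >] [S [Q ( )]]] }] [S [Q { }]]]

8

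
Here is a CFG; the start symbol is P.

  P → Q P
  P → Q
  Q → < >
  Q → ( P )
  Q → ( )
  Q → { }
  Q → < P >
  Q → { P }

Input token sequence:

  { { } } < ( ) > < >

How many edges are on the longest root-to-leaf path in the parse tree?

[P [Q { [P [Q { }]] }] [P [Q < [P [Q ( )]] >] [P [Q < >]]]]

5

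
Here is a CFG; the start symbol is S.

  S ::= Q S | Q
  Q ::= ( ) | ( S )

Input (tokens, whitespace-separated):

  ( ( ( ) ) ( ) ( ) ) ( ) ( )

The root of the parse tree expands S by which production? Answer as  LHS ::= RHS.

[S [Q ( [S [Q ( [S [Q ( )]] )] [S [Q ( )] [S [Q ( )]]]] )] [S [Q ( )] [S [Q ( )]]]]

S ::= Q S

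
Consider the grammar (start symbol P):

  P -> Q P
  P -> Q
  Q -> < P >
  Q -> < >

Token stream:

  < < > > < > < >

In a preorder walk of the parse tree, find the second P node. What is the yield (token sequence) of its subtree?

< >

[P [Q < [P [Q < >]] >] [P [Q < >] [P [Q < >]]]]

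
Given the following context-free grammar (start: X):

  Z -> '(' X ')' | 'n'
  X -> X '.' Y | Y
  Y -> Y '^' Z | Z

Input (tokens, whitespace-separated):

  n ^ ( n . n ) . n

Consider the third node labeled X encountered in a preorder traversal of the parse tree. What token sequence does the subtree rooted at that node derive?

n . n

[X [X [Y [Y [Z n]] ^ [Z ( [X [X [Y [Z n]]] . [Y [Z n]]] )]]] . [Y [Z n]]]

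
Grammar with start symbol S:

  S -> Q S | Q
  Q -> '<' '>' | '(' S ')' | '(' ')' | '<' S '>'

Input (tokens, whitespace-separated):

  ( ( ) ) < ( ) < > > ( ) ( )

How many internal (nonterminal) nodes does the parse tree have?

14

[S [Q ( [S [Q ( )]] )] [S [Q < [S [Q ( )] [S [Q < >]]] >] [S [Q ( )] [S [Q ( )]]]]]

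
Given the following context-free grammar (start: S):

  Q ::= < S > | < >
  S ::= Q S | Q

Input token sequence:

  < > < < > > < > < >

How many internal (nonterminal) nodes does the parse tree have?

[S [Q < >] [S [Q < [S [Q < >]] >] [S [Q < >] [S [Q < >]]]]]

10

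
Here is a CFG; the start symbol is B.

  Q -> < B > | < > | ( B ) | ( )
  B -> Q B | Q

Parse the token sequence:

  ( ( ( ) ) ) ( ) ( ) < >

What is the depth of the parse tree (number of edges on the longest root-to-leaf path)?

[B [Q ( [B [Q ( [B [Q ( )]] )]] )] [B [Q ( )] [B [Q ( )] [B [Q < >]]]]]

6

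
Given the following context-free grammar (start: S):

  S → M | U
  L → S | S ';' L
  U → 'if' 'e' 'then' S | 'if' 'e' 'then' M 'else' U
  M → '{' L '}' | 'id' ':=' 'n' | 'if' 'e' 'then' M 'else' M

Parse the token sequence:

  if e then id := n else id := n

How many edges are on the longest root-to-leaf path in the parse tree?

[S [M if e then [M id := n] else [M id := n]]]

3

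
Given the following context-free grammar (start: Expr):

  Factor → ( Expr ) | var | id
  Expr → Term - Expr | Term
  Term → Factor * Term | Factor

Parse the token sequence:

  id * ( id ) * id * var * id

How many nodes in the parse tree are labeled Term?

[Expr [Term [Factor id] * [Term [Factor ( [Expr [Term [Factor id]]] )] * [Term [Factor id] * [Term [Factor var] * [Term [Factor id]]]]]]]

6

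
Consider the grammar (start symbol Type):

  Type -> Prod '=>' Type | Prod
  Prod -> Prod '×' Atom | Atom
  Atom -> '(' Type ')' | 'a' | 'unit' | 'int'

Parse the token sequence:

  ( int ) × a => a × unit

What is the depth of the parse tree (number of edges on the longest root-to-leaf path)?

7

[Type [Prod [Prod [Atom ( [Type [Prod [Atom int]]] )]] × [Atom a]] => [Type [Prod [Prod [Atom a]] × [Atom unit]]]]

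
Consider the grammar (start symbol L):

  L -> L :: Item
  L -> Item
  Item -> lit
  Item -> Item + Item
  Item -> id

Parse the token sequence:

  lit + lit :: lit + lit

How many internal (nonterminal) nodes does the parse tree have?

[L [L [Item [Item lit] + [Item lit]]] :: [Item [Item lit] + [Item lit]]]

8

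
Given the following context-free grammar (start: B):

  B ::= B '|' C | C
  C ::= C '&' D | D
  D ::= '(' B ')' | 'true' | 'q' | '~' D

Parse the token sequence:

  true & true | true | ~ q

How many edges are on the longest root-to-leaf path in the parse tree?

6

[B [B [B [C [C [D true]] & [D true]]] | [C [D true]]] | [C [D ~ [D q]]]]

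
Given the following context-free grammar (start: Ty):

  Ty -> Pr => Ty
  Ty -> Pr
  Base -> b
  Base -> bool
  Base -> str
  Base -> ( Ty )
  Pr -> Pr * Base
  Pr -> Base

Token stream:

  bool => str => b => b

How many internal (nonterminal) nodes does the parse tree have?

12

[Ty [Pr [Base bool]] => [Ty [Pr [Base str]] => [Ty [Pr [Base b]] => [Ty [Pr [Base b]]]]]]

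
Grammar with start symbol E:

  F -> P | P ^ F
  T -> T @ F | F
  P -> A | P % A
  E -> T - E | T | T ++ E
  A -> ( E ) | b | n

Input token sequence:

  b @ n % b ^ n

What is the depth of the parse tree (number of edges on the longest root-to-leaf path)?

6

[E [T [T [F [P [A b]]]] @ [F [P [P [A n]] % [A b]] ^ [F [P [A n]]]]]]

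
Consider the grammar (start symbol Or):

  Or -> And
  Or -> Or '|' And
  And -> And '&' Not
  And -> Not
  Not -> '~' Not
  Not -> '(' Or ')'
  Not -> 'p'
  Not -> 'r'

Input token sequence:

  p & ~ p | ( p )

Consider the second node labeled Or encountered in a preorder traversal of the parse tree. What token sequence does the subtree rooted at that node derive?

p & ~ p

[Or [Or [And [And [Not p]] & [Not ~ [Not p]]]] | [And [Not ( [Or [And [Not p]]] )]]]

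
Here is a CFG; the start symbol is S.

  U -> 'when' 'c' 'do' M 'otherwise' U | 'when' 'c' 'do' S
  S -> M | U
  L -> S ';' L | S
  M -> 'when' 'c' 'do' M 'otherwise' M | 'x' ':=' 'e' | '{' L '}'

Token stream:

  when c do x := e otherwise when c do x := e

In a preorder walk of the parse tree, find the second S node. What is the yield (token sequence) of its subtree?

[S [U when c do [M x := e] otherwise [U when c do [S [M x := e]]]]]

x := e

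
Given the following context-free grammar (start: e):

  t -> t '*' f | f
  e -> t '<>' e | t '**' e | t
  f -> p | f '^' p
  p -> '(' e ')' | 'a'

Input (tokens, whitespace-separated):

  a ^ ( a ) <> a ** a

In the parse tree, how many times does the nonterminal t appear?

[e [t [f [f [p a]] ^ [p ( [e [t [f [p a]]]] )]]] <> [e [t [f [p a]]] ** [e [t [f [p a]]]]]]

4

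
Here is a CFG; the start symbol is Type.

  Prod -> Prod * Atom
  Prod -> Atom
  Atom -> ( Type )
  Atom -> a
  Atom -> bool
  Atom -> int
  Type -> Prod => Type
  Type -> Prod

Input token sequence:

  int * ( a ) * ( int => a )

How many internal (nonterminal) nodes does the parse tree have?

[Type [Prod [Prod [Prod [Atom int]] * [Atom ( [Type [Prod [Atom a]]] )]] * [Atom ( [Type [Prod [Atom int]] => [Type [Prod [Atom a]]]] )]]]

16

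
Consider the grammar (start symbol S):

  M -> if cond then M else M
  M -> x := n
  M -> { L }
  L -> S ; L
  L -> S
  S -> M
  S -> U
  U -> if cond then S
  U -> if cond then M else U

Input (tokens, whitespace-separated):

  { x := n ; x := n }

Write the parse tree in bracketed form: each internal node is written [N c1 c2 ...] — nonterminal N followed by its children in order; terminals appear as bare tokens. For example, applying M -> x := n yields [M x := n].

S
M
{ L }
{ S ; L }
{ M ; L }
{ x := n ; L }
{ x := n ; S }
{ x := n ; M }
{ x := n ; x := n }

[S [M { [L [S [M x := n]] ; [L [S [M x := n]]]] }]]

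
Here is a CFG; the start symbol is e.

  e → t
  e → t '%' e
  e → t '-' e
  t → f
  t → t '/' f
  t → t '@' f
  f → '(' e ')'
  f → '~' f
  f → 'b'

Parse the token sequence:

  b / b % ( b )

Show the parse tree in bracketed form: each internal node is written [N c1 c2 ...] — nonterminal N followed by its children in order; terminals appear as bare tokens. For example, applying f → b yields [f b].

e
t % e
t / f % e
f / f % e
b / f % e
b / b % e
b / b % t
b / b % f
b / b % ( e )
b / b % ( t )
b / b % ( f )
b / b % ( b )

[e [t [t [f b]] / [f b]] % [e [t [f ( [e [t [f b]]] )]]]]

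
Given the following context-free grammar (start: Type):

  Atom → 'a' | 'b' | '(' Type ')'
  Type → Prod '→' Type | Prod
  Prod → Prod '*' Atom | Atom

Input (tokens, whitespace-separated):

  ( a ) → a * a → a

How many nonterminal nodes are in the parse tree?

[Type [Prod [Atom ( [Type [Prod [Atom a]]] )]] → [Type [Prod [Prod [Atom a]] * [Atom a]] → [Type [Prod [Atom a]]]]]

14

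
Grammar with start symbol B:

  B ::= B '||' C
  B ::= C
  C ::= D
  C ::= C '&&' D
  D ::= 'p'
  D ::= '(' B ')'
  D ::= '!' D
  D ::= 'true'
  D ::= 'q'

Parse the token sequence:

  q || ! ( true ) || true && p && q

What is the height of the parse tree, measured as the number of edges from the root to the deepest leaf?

8

[B [B [B [C [D q]]] || [C [D ! [D ( [B [C [D true]]] )]]]] || [C [C [C [D true]] && [D p]] && [D q]]]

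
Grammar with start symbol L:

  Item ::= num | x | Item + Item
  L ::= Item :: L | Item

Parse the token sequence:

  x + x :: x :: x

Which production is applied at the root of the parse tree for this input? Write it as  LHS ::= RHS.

L ::= Item :: L

[L [Item [Item x] + [Item x]] :: [L [Item x] :: [L [Item x]]]]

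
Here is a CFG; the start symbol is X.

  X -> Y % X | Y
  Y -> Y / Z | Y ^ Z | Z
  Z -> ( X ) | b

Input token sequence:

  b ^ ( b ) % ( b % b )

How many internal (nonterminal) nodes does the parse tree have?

17

[X [Y [Y [Z b]] ^ [Z ( [X [Y [Z b]]] )]] % [X [Y [Z ( [X [Y [Z b]] % [X [Y [Z b]]]] )]]]]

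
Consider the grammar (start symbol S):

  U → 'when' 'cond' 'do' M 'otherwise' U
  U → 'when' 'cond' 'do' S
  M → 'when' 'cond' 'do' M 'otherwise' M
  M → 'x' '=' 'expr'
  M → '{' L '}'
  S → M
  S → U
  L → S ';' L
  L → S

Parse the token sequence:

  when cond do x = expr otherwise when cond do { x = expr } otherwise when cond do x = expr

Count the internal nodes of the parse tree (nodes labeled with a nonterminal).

11

[S [U when cond do [M x = expr] otherwise [U when cond do [M { [L [S [M x = expr]]] }] otherwise [U when cond do [S [M x = expr]]]]]]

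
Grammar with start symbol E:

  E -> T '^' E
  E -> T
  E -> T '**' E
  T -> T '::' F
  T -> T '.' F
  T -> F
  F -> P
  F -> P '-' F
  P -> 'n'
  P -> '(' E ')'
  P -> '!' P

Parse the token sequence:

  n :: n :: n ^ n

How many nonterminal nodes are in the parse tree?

14

[E [T [T [T [F [P n]]] :: [F [P n]]] :: [F [P n]]] ^ [E [T [F [P n]]]]]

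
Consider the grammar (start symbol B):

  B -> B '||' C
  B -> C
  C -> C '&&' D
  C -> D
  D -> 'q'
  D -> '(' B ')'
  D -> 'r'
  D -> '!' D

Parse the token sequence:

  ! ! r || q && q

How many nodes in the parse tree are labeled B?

[B [B [C [D ! [D ! [D r]]]]] || [C [C [D q]] && [D q]]]

2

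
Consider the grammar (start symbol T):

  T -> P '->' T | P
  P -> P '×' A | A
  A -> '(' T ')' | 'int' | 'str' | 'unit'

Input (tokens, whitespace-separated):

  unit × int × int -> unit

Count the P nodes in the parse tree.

4

[T [P [P [P [A unit]] × [A int]] × [A int]] -> [T [P [A unit]]]]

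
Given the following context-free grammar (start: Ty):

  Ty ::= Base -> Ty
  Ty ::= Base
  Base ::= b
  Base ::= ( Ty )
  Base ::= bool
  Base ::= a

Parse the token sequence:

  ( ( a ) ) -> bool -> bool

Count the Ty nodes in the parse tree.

5

[Ty [Base ( [Ty [Base ( [Ty [Base a]] )]] )] -> [Ty [Base bool] -> [Ty [Base bool]]]]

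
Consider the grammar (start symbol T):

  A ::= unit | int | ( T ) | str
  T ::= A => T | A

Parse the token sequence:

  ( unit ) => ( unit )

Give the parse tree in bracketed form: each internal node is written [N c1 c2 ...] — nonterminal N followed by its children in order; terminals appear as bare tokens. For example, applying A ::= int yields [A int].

[T [A ( [T [A unit]] )] => [T [A ( [T [A unit]] )]]]

T
A => T
( T ) => T
( A ) => T
( unit ) => T
( unit ) => A
( unit ) => ( T )
( unit ) => ( A )
( unit ) => ( unit )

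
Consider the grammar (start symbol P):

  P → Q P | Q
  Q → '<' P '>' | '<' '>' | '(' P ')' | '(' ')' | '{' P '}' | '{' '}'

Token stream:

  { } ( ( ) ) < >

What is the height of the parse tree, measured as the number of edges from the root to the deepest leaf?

5

[P [Q { }] [P [Q ( [P [Q ( )]] )] [P [Q < >]]]]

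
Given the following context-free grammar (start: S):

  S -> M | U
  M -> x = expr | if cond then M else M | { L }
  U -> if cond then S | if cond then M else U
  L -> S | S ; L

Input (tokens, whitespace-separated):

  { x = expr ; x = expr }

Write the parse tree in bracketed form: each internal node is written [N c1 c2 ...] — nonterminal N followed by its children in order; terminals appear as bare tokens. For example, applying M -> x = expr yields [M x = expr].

S
M
{ L }
{ S ; L }
{ M ; L }
{ x = expr ; L }
{ x = expr ; S }
{ x = expr ; M }
{ x = expr ; x = expr }

[S [M { [L [S [M x = expr]] ; [L [S [M x = expr]]]] }]]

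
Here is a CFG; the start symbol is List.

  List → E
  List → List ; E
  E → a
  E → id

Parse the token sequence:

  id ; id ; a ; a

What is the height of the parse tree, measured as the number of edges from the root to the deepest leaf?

5

[List [List [List [List [E id]] ; [E id]] ; [E a]] ; [E a]]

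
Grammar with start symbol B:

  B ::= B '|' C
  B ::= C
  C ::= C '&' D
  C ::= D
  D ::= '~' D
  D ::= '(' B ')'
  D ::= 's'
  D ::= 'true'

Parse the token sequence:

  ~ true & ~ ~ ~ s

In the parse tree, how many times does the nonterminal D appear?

[B [C [C [D ~ [D true]]] & [D ~ [D ~ [D ~ [D s]]]]]]

6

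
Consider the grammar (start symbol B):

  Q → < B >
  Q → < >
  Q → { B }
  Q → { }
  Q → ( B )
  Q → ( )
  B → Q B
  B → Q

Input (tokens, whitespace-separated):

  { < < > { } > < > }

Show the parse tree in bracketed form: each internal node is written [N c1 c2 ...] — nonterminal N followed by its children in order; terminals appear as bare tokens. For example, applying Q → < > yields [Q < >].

B
Q
{ B }
{ Q B }
{ < B > B }
{ < Q B > B }
{ < < > B > B }
{ < < > Q > B }
{ < < > { } > B }
{ < < > { } > Q }
{ < < > { } > < > }

[B [Q { [B [Q < [B [Q < >] [B [Q { }]]] >] [B [Q < >]]] }]]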